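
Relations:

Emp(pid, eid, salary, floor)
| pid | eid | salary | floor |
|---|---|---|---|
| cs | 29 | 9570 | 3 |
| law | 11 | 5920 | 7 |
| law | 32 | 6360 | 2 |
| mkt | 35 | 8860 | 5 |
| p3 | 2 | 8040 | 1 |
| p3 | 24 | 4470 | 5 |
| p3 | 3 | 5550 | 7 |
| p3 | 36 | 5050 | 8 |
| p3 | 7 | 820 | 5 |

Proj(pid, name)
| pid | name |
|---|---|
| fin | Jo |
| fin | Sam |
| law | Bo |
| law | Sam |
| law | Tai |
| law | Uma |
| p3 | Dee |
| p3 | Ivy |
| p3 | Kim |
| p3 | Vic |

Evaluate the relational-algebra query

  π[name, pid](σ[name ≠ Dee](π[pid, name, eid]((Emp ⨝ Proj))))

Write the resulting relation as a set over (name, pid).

{(Bo, law), (Ivy, p3), (Kim, p3), (Sam, law), (Tai, law), (Uma, law), (Vic, p3)}

Emp ⋈ Proj (natural join on pid): {(law, 11, 5920, 7, Bo), (law, 11, 5920, 7, Sam), (law, 11, 5920, 7, Tai), (law, 11, 5920, 7, Uma), (law, 32, 6360, 2, Bo), (law, 32, 6360, 2, Sam), (law, 32, 6360, 2, Tai), (law, 32, 6360, 2, Uma), (p3, 2, 8040, 1, Dee), (p3, 2, 8040, 1, Ivy), (p3, 2, 8040, 1, Kim), (p3, 2, 8040, 1, Vic), (p3, 24, 4470, 5, Dee), (p3, 24, 4470, 5, Ivy), (p3, 24, 4470, 5, Kim), (p3, 24, 4470, 5, Vic), (p3, 3, 5550, 7, Dee), (p3, 3, 5550, 7, Ivy), (p3, 3, 5550, 7, Kim), (p3, 3, 5550, 7, Vic), (p3, 36, 5050, 8, Dee), (p3, 36, 5050, 8, Ivy), (p3, 36, 5050, 8, Kim), (p3, 36, 5050, 8, Vic), (p3, 7, 820, 5, Dee), (p3, 7, 820, 5, Ivy), (p3, 7, 820, 5, Kim), (p3, 7, 820, 5, Vic)}
π[pid, name, eid]: project onto (pid, name, eid) → {(law, Bo, 11), (law, Bo, 32), (law, Sam, 11), (law, Sam, 32), (law, Tai, 11), (law, Tai, 32), (law, Uma, 11), (law, Uma, 32), (p3, Dee, 2), (p3, Dee, 24), (p3, Dee, 3), (p3, Dee, 36), (p3, Dee, 7), (p3, Ivy, 2), (p3, Ivy, 24), (p3, Ivy, 3), (p3, Ivy, 36), (p3, Ivy, 7), (p3, Kim, 2), (p3, Kim, 24), (p3, Kim, 3), (p3, Kim, 36), (p3, Kim, 7), (p3, Vic, 2), (p3, Vic, 24), (p3, Vic, 3), (p3, Vic, 36), (p3, Vic, 7)}
Apply σ_{name ≠ Dee}; surviving tuples: {(law, Bo, 11), (law, Bo, 32), (law, Sam, 11), (law, Sam, 32), (law, Tai, 11), (law, Tai, 32), (law, Uma, 11), (law, Uma, 32), (p3, Ivy, 2), (p3, Ivy, 24), (p3, Ivy, 3), (p3, Ivy, 36), (p3, Ivy, 7), (p3, Kim, 2), (p3, Kim, 24), (p3, Kim, 3), (p3, Kim, 36), (p3, Kim, 7), (p3, Vic, 2), (p3, Vic, 24), (p3, Vic, 3), (p3, Vic, 36), (p3, Vic, 7)}
π[name, pid]: project onto (name, pid) (16 duplicate(s) eliminated) → {(Bo, law), (Ivy, p3), (Kim, p3), (Sam, law), (Tai, law), (Uma, law), (Vic, p3)}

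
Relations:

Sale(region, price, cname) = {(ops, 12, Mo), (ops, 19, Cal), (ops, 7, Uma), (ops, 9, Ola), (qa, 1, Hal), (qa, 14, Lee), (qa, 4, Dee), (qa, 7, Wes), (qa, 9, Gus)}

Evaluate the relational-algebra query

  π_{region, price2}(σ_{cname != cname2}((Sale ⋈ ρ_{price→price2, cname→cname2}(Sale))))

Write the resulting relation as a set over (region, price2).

{(ops, 12), (ops, 19), (ops, 7), (ops, 9), (qa, 1), (qa, 14), (qa, 4), (qa, 7), (qa, 9)}

ρ[price→price2, cname→cname2]: schema becomes (region, price2, cname2); tuples unchanged.
Sale ⋈ ρ_{price→price2, cname→cname2}(Sale) (natural join on region): {(ops, 12, Mo, 12, Mo), (ops, 12, Mo, 19, Cal), (ops, 12, Mo, 7, Uma), (ops, 12, Mo, 9, Ola), (ops, 19, Cal, 12, Mo), (ops, 19, Cal, 19, Cal), (ops, 19, Cal, 7, Uma), (ops, 19, Cal, 9, Ola), (ops, 7, Uma, 12, Mo), (ops, 7, Uma, 19, Cal), (ops, 7, Uma, 7, Uma), (ops, 7, Uma, 9, Ola), (ops, 9, Ola, 12, Mo), (ops, 9, Ola, 19, Cal), (ops, 9, Ola, 7, Uma), (ops, 9, Ola, 9, Ola), (qa, 1, Hal, 1, Hal), (qa, 1, Hal, 14, Lee), (qa, 1, Hal, 4, Dee), (qa, 1, Hal, 7, Wes), (qa, 1, Hal, 9, Gus), (qa, 14, Lee, 1, Hal), (qa, 14, Lee, 14, Lee), (qa, 14, Lee, 4, Dee), (qa, 14, Lee, 7, Wes), (qa, 14, Lee, 9, Gus), (qa, 4, Dee, 1, Hal), (qa, 4, Dee, 14, Lee), (qa, 4, Dee, 4, Dee), (qa, 4, Dee, 7, Wes), (qa, 4, Dee, 9, Gus), (qa, 7, Wes, 1, Hal), (qa, 7, Wes, 14, Lee), (qa, 7, Wes, 4, Dee), (qa, 7, Wes, 7, Wes), (qa, 7, Wes, 9, Gus), (qa, 9, Gus, 1, Hal), (qa, 9, Gus, 14, Lee), (qa, 9, Gus, 4, Dee), (qa, 9, Gus, 7, Wes), (qa, 9, Gus, 9, Gus)}
Selection cname != cname2: {(ops, 12, Mo, 19, Cal), (ops, 12, Mo, 7, Uma), (ops, 12, Mo, 9, Ola), (ops, 19, Cal, 12, Mo), (ops, 19, Cal, 7, Uma), (ops, 19, Cal, 9, Ola), (ops, 7, Uma, 12, Mo), (ops, 7, Uma, 19, Cal), (ops, 7, Uma, 9, Ola), (ops, 9, Ola, 12, Mo), (ops, 9, Ola, 19, Cal), (ops, 9, Ola, 7, Uma), (qa, 1, Hal, 14, Lee), (qa, 1, Hal, 4, Dee), (qa, 1, Hal, 7, Wes), (qa, 1, Hal, 9, Gus), (qa, 14, Lee, 1, Hal), (qa, 14, Lee, 4, Dee), (qa, 14, Lee, 7, Wes), (qa, 14, Lee, 9, Gus), (qa, 4, Dee, 1, Hal), (qa, 4, Dee, 14, Lee), (qa, 4, Dee, 7, Wes), (qa, 4, Dee, 9, Gus), (qa, 7, Wes, 1, Hal), (qa, 7, Wes, 14, Lee), (qa, 7, Wes, 4, Dee), (qa, 7, Wes, 9, Gus), (qa, 9, Gus, 1, Hal), (qa, 9, Gus, 14, Lee), (qa, 9, Gus, 4, Dee), (qa, 9, Gus, 7, Wes)}
Projecting to region, price2 (23 duplicate(s) eliminated): {(ops, 12), (ops, 19), (ops, 7), (ops, 9), (qa, 1), (qa, 14), (qa, 4), (qa, 7), (qa, 9)}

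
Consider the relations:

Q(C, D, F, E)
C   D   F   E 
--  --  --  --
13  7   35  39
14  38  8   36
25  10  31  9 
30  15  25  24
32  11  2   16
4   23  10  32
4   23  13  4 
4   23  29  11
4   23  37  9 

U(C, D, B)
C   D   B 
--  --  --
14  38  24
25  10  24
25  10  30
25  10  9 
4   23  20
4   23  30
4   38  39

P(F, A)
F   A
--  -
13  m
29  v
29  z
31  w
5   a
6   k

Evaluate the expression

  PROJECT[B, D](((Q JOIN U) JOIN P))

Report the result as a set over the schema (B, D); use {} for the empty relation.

{(20, 23), (24, 10), (30, 10), (30, 23), (9, 10)}

Natural join on C, D: {(14, 38, 8, 36, 24), (25, 10, 31, 9, 24), (25, 10, 31, 9, 30), (25, 10, 31, 9, 9), (4, 23, 10, 32, 20), (4, 23, 10, 32, 30), (4, 23, 13, 4, 20), (4, 23, 13, 4, 30), (4, 23, 29, 11, 20), (4, 23, 29, 11, 30), (4, 23, 37, 9, 20), (4, 23, 37, 9, 30)}
Natural join on F: {(25, 10, 31, 9, 24, w), (25, 10, 31, 9, 30, w), (25, 10, 31, 9, 9, w), (4, 23, 13, 4, 20, m), (4, 23, 13, 4, 30, m), (4, 23, 29, 11, 20, v), (4, 23, 29, 11, 20, z), (4, 23, 29, 11, 30, v), (4, 23, 29, 11, 30, z)}
Keep only column(s) B, D (4 duplicate(s) eliminated): {(20, 23), (24, 10), (30, 10), (30, 23), (9, 10)}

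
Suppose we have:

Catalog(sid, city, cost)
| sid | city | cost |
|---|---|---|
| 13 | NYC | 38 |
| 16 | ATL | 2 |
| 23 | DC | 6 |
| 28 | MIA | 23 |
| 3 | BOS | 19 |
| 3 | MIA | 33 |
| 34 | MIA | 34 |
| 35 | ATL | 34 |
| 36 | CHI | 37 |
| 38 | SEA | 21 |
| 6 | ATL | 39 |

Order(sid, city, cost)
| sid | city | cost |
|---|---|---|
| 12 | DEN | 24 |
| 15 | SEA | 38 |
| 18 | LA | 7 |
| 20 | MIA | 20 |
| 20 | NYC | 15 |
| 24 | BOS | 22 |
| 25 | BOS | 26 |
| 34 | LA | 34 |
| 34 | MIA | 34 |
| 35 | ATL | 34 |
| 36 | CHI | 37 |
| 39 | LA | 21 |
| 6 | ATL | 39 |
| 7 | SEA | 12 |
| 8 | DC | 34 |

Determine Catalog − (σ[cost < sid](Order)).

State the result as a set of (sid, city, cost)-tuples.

{(13, NYC, 38), (16, ATL, 2), (23, DC, 6), (28, MIA, 23), (3, BOS, 19), (3, MIA, 33), (34, MIA, 34), (36, CHI, 37), (38, SEA, 21), (6, ATL, 39)}

Selection cost < sid: {(18, LA, 7), (20, NYC, 15), (24, BOS, 22), (35, ATL, 34), (39, LA, 21)}
Set difference of the two operands is {(13, NYC, 38), (16, ATL, 2), (23, DC, 6), (28, MIA, 23), (3, BOS, 19), (3, MIA, 33), (34, MIA, 34), (36, CHI, 37), (38, SEA, 21), (6, ATL, 39)}.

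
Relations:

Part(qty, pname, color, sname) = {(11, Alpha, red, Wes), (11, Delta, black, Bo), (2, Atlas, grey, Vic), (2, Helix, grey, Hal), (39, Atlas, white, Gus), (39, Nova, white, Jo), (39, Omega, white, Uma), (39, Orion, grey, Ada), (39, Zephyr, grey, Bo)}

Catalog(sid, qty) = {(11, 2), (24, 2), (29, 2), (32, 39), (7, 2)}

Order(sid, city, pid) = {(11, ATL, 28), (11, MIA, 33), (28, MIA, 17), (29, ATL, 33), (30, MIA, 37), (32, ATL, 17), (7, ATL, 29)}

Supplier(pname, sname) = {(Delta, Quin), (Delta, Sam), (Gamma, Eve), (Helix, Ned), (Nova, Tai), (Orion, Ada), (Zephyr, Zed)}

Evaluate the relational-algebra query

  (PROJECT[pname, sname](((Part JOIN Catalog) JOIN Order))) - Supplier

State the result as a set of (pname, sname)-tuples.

{(Atlas, Gus), (Atlas, Vic), (Helix, Hal), (Nova, Jo), (Omega, Uma), (Zephyr, Bo)}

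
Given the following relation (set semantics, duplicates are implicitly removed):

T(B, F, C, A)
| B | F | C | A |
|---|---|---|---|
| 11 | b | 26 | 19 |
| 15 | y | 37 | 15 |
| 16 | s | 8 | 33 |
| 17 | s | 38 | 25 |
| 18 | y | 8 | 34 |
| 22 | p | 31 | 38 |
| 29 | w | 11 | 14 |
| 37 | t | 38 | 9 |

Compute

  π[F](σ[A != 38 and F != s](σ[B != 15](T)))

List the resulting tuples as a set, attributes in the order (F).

Filtering on B != 15 leaves {(11, b, 26, 19), (16, s, 8, 33), (17, s, 38, 25), (18, y, 8, 34), (22, p, 31, 38), (29, w, 11, 14), (37, t, 38, 9)}.
Filtering on A != 38 and F != s leaves {(11, b, 26, 19), (18, y, 8, 34), (29, w, 11, 14), (37, t, 38, 9)}.
Projecting to F: {b, t, w, y}

{b, t, w, y}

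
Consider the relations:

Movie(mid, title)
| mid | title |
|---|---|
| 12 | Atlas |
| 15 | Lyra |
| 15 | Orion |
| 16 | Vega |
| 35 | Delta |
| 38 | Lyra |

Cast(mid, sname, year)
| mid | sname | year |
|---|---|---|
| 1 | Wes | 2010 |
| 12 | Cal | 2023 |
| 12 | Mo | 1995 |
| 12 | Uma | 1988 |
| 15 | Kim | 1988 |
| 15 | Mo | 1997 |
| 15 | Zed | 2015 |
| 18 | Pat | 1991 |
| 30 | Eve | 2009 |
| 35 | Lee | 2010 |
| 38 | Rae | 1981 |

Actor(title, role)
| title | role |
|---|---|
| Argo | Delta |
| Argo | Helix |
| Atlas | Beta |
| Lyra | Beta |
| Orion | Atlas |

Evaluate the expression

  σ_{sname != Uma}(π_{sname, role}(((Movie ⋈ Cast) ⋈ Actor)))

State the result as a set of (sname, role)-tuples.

{(Cal, Beta), (Kim, Atlas), (Kim, Beta), (Mo, Atlas), (Mo, Beta), (Rae, Beta), (Zed, Atlas), (Zed, Beta)}

Movie ⋈ Cast (natural join on mid): {(12, Atlas, Cal, 2023), (12, Atlas, Mo, 1995), (12, Atlas, Uma, 1988), (15, Lyra, Kim, 1988), (15, Lyra, Mo, 1997), (15, Lyra, Zed, 2015), (15, Orion, Kim, 1988), (15, Orion, Mo, 1997), (15, Orion, Zed, 2015), (35, Delta, Lee, 2010), (38, Lyra, Rae, 1981)}
(Movie ⋈ Cast) ⋈ Actor (natural join on title): {(12, Atlas, Cal, 2023, Beta), (12, Atlas, Mo, 1995, Beta), (12, Atlas, Uma, 1988, Beta), (15, Lyra, Kim, 1988, Beta), (15, Lyra, Mo, 1997, Beta), (15, Lyra, Zed, 2015, Beta), (15, Orion, Kim, 1988, Atlas), (15, Orion, Mo, 1997, Atlas), (15, Orion, Zed, 2015, Atlas), (38, Lyra, Rae, 1981, Beta)}
Keep only column(s) sname, role (1 duplicate(s) eliminated): {(Cal, Beta), (Kim, Atlas), (Kim, Beta), (Mo, Atlas), (Mo, Beta), (Rae, Beta), (Uma, Beta), (Zed, Atlas), (Zed, Beta)}
Apply σ_{sname != Uma}; surviving tuples: {(Cal, Beta), (Kim, Atlas), (Kim, Beta), (Mo, Atlas), (Mo, Beta), (Rae, Beta), (Zed, Atlas), (Zed, Beta)}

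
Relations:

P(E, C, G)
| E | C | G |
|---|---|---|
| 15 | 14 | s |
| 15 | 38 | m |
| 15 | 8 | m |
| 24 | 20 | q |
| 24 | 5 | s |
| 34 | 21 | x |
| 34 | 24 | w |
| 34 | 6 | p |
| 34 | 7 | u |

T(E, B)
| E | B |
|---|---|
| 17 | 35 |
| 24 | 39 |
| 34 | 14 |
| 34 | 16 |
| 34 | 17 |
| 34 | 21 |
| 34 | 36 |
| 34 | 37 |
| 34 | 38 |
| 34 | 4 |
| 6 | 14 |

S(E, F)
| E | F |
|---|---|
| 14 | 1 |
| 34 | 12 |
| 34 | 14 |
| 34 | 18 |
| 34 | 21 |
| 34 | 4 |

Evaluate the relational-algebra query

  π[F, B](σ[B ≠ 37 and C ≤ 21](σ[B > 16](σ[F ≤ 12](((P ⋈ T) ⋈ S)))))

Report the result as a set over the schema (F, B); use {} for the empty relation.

{(12, 17), (12, 21), (12, 36), (12, 38), (4, 17), (4, 21), (4, 36), (4, 38)}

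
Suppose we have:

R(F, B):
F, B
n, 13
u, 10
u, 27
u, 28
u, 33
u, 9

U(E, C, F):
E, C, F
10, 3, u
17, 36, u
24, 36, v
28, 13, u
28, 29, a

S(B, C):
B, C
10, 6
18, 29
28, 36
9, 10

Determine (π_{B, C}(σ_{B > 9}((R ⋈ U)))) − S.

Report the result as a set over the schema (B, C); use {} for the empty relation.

Natural join on F: {(u, 10, 10, 3), (u, 10, 17, 36), (u, 10, 28, 13), (u, 27, 10, 3), (u, 27, 17, 36), (u, 27, 28, 13), (u, 28, 10, 3), (u, 28, 17, 36), (u, 28, 28, 13), (u, 33, 10, 3), (u, 33, 17, 36), (u, 33, 28, 13), (u, 9, 10, 3), (u, 9, 17, 36), (u, 9, 28, 13)}
Apply σ_{B > 9}; surviving tuples: {(u, 10, 10, 3), (u, 10, 17, 36), (u, 10, 28, 13), (u, 27, 10, 3), (u, 27, 17, 36), (u, 27, 28, 13), (u, 28, 10, 3), (u, 28, 17, 36), (u, 28, 28, 13), (u, 33, 10, 3), (u, 33, 17, 36), (u, 33, 28, 13)}
Projecting to B, C: {(10, 13), (10, 3), (10, 36), (27, 13), (27, 3), (27, 36), (28, 13), (28, 3), (28, 36), (33, 13), (33, 3), (33, 36)}
Taking the difference: {(10, 13), (10, 3), (10, 36), (27, 13), (27, 3), (27, 36), (28, 13), (28, 3), (33, 13), (33, 3), (33, 36)}

{(10, 13), (10, 3), (10, 36), (27, 13), (27, 3), (27, 36), (28, 13), (28, 3), (33, 13), (33, 3), (33, 36)}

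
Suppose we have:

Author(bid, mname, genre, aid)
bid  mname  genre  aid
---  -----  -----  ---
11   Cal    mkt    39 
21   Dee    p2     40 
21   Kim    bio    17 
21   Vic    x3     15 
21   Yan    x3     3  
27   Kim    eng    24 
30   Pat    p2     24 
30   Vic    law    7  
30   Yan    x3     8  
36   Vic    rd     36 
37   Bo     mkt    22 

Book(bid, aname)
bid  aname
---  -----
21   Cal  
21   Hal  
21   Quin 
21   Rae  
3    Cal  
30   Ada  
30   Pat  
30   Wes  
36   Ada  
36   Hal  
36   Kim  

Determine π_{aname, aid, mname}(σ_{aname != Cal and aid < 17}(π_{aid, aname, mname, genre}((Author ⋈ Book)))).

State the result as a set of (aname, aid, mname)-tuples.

Joining Author and Book on bid yields {(21, Dee, p2, 40, Cal), (21, Dee, p2, 40, Hal), (21, Dee, p2, 40, Quin), (21, Dee, p2, 40, Rae), (21, Kim, bio, 17, Cal), (21, Kim, bio, 17, Hal), (21, Kim, bio, 17, Quin), (21, Kim, bio, 17, Rae), (21, Vic, x3, 15, Cal), (21, Vic, x3, 15, Hal), (21, Vic, x3, 15, Quin), (21, Vic, x3, 15, Rae), (21, Yan, x3, 3, Cal), (21, Yan, x3, 3, Hal), (21, Yan, x3, 3, Quin), (21, Yan, x3, 3, Rae), (30, Pat, p2, 24, Ada), (30, Pat, p2, 24, Pat), (30, Pat, p2, 24, Wes), (30, Vic, law, 7, Ada), (30, Vic, law, 7, Pat), (30, Vic, law, 7, Wes), (30, Yan, x3, 8, Ada), (30, Yan, x3, 8, Pat), (30, Yan, x3, 8, Wes), (36, Vic, rd, 36, Ada), (36, Vic, rd, 36, Hal), (36, Vic, rd, 36, Kim)}.
π[aid, aname, mname, genre]: project onto (aid, aname, mname, genre) → {(15, Cal, Vic, x3), (15, Hal, Vic, x3), (15, Quin, Vic, x3), (15, Rae, Vic, x3), (17, Cal, Kim, bio), (17, Hal, Kim, bio), (17, Quin, Kim, bio), (17, Rae, Kim, bio), (24, Ada, Pat, p2), (24, Pat, Pat, p2), (24, Wes, Pat, p2), (3, Cal, Yan, x3), (3, Hal, Yan, x3), (3, Quin, Yan, x3), (3, Rae, Yan, x3), (36, Ada, Vic, rd), (36, Hal, Vic, rd), (36, Kim, Vic, rd), (40, Cal, Dee, p2), (40, Hal, Dee, p2), (40, Quin, Dee, p2), (40, Rae, Dee, p2), (7, Ada, Vic, law), (7, Pat, Vic, law), (7, Wes, Vic, law), (8, Ada, Yan, x3), (8, Pat, Yan, x3), (8, Wes, Yan, x3)}
Apply σ_{aname != Cal and aid < 17}; surviving tuples: {(15, Hal, Vic, x3), (15, Quin, Vic, x3), (15, Rae, Vic, x3), (3, Hal, Yan, x3), (3, Quin, Yan, x3), (3, Rae, Yan, x3), (7, Ada, Vic, law), (7, Pat, Vic, law), (7, Wes, Vic, law), (8, Ada, Yan, x3), (8, Pat, Yan, x3), (8, Wes, Yan, x3)}
π[aname, aid, mname]: project onto (aname, aid, mname) → {(Ada, 7, Vic), (Ada, 8, Yan), (Hal, 15, Vic), (Hal, 3, Yan), (Pat, 7, Vic), (Pat, 8, Yan), (Quin, 15, Vic), (Quin, 3, Yan), (Rae, 15, Vic), (Rae, 3, Yan), (Wes, 7, Vic), (Wes, 8, Yan)}

{(Ada, 7, Vic), (Ada, 8, Yan), (Hal, 15, Vic), (Hal, 3, Yan), (Pat, 7, Vic), (Pat, 8, Yan), (Quin, 15, Vic), (Quin, 3, Yan), (Rae, 15, Vic), (Rae, 3, Yan), (Wes, 7, Vic), (Wes, 8, Yan)}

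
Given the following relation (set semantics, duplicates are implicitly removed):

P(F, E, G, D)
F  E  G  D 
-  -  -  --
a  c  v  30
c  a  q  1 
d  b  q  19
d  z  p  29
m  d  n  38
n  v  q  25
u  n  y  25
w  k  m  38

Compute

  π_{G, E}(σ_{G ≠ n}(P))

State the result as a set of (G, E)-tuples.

{(m, k), (p, z), (q, a), (q, b), (q, v), (v, c), (y, n)}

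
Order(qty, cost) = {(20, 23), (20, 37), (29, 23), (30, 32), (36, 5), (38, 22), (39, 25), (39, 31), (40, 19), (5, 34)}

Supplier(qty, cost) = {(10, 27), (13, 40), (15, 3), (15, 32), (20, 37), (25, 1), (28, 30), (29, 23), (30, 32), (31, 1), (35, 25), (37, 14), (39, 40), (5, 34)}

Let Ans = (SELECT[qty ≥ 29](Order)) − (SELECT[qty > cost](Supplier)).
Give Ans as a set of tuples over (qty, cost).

{(30, 32), (36, 5), (38, 22), (39, 25), (39, 31), (40, 19)}

Apply σ_{qty ≥ 29}; surviving tuples: {(29, 23), (30, 32), (36, 5), (38, 22), (39, 25), (39, 31), (40, 19)}
Apply σ_{qty > cost}; surviving tuples: {(15, 3), (25, 1), (29, 23), (31, 1), (35, 25), (37, 14)}
Set difference of the two operands is {(30, 32), (36, 5), (38, 22), (39, 25), (39, 31), (40, 19)}.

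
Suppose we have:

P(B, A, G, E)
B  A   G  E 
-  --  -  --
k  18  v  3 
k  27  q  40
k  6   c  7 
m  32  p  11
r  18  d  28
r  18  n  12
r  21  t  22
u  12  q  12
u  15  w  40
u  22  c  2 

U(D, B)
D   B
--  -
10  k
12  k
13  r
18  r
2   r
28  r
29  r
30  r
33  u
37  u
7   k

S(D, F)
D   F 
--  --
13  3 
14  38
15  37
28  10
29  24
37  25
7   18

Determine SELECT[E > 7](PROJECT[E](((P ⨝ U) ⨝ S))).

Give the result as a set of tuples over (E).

{12, 22, 28, 40}

Natural join on B: {(k, 18, v, 3, 10), (k, 18, v, 3, 12), (k, 18, v, 3, 7), (k, 27, q, 40, 10), (k, 27, q, 40, 12), (k, 27, q, 40, 7), (k, 6, c, 7, 10), (k, 6, c, 7, 12), (k, 6, c, 7, 7), (r, 18, d, 28, 13), (r, 18, d, 28, 18), (r, 18, d, 28, 2), (r, 18, d, 28, 28), (r, 18, d, 28, 29), (r, 18, d, 28, 30), (r, 18, n, 12, 13), (r, 18, n, 12, 18), (r, 18, n, 12, 2), (r, 18, n, 12, 28), (r, 18, n, 12, 29), (r, 18, n, 12, 30), (r, 21, t, 22, 13), (r, 21, t, 22, 18), (r, 21, t, 22, 2), (r, 21, t, 22, 28), (r, 21, t, 22, 29), (r, 21, t, 22, 30), (u, 12, q, 12, 33), (u, 12, q, 12, 37), (u, 15, w, 40, 33), (u, 15, w, 40, 37), (u, 22, c, 2, 33), (u, 22, c, 2, 37)}
Natural join on D: {(k, 18, v, 3, 7, 18), (k, 27, q, 40, 7, 18), (k, 6, c, 7, 7, 18), (r, 18, d, 28, 13, 3), (r, 18, d, 28, 28, 10), (r, 18, d, 28, 29, 24), (r, 18, n, 12, 13, 3), (r, 18, n, 12, 28, 10), (r, 18, n, 12, 29, 24), (r, 21, t, 22, 13, 3), (r, 21, t, 22, 28, 10), (r, 21, t, 22, 29, 24), (u, 12, q, 12, 37, 25), (u, 15, w, 40, 37, 25), (u, 22, c, 2, 37, 25)}
π[E]: project onto (E) (8 duplicate(s) eliminated) → {12, 2, 22, 28, 3, 40, 7}
Filtering on E > 7 leaves {12, 22, 28, 40}.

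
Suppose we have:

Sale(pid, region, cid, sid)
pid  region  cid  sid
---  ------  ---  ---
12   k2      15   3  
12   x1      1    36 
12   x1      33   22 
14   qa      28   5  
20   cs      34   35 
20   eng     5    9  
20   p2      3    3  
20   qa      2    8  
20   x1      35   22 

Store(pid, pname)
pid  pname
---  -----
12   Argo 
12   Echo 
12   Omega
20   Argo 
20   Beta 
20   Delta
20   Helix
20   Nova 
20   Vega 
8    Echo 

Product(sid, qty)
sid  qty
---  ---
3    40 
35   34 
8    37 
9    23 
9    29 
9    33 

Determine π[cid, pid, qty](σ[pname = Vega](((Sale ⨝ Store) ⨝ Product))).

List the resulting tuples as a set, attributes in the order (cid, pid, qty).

Natural join on pid: {(12, k2, 15, 3, Argo), (12, k2, 15, 3, Echo), (12, k2, 15, 3, Omega), (12, x1, 1, 36, Argo), (12, x1, 1, 36, Echo), (12, x1, 1, 36, Omega), (12, x1, 33, 22, Argo), (12, x1, 33, 22, Echo), (12, x1, 33, 22, Omega), (20, cs, 34, 35, Argo), (20, cs, 34, 35, Beta), (20, cs, 34, 35, Delta), (20, cs, 34, 35, Helix), (20, cs, 34, 35, Nova), (20, cs, 34, 35, Vega), (20, eng, 5, 9, Argo), (20, eng, 5, 9, Beta), (20, eng, 5, 9, Delta), (20, eng, 5, 9, Helix), (20, eng, 5, 9, Nova), (20, eng, 5, 9, Vega), (20, p2, 3, 3, Argo), (20, p2, 3, 3, Beta), (20, p2, 3, 3, Delta), (20, p2, 3, 3, Helix), (20, p2, 3, 3, Nova), (20, p2, 3, 3, Vega), (20, qa, 2, 8, Argo), (20, qa, 2, 8, Beta), (20, qa, 2, 8, Delta), (20, qa, 2, 8, Helix), (20, qa, 2, 8, Nova), (20, qa, 2, 8, Vega), (20, x1, 35, 22, Argo), (20, x1, 35, 22, Beta), (20, x1, 35, 22, Delta), (20, x1, 35, 22, Helix), (20, x1, 35, 22, Nova), (20, x1, 35, 22, Vega)}
Natural join on sid: {(12, k2, 15, 3, Argo, 40), (12, k2, 15, 3, Echo, 40), (12, k2, 15, 3, Omega, 40), (20, cs, 34, 35, Argo, 34), (20, cs, 34, 35, Beta, 34), (20, cs, 34, 35, Delta, 34), (20, cs, 34, 35, Helix, 34), (20, cs, 34, 35, Nova, 34), (20, cs, 34, 35, Vega, 34), (20, eng, 5, 9, Argo, 23), (20, eng, 5, 9, Argo, 29), (20, eng, 5, 9, Argo, 33), (20, eng, 5, 9, Beta, 23), (20, eng, 5, 9, Beta, 29), (20, eng, 5, 9, Beta, 33), (20, eng, 5, 9, Delta, 23), (20, eng, 5, 9, Delta, 29), (20, eng, 5, 9, Delta, 33), (20, eng, 5, 9, Helix, 23), (20, eng, 5, 9, Helix, 29), (20, eng, 5, 9, Helix, 33), (20, eng, 5, 9, Nova, 23), (20, eng, 5, 9, Nova, 29), (20, eng, 5, 9, Nova, 33), (20, eng, 5, 9, Vega, 23), (20, eng, 5, 9, Vega, 29), (20, eng, 5, 9, Vega, 33), (20, p2, 3, 3, Argo, 40), (20, p2, 3, 3, Beta, 40), (20, p2, 3, 3, Delta, 40), (20, p2, 3, 3, Helix, 40), (20, p2, 3, 3, Nova, 40), (20, p2, 3, 3, Vega, 40), (20, qa, 2, 8, Argo, 37), (20, qa, 2, 8, Beta, 37), (20, qa, 2, 8, Delta, 37), (20, qa, 2, 8, Helix, 37), (20, qa, 2, 8, Nova, 37), (20, qa, 2, 8, Vega, 37)}
σ[pname = Vega]: keep tuples satisfying pname = Vega → {(20, cs, 34, 35, Vega, 34), (20, eng, 5, 9, Vega, 23), (20, eng, 5, 9, Vega, 29), (20, eng, 5, 9, Vega, 33), (20, p2, 3, 3, Vega, 40), (20, qa, 2, 8, Vega, 37)}
Keep only column(s) cid, pid, qty: {(2, 20, 37), (3, 20, 40), (34, 20, 34), (5, 20, 23), (5, 20, 29), (5, 20, 33)}

{(2, 20, 37), (3, 20, 40), (34, 20, 34), (5, 20, 23), (5, 20, 29), (5, 20, 33)}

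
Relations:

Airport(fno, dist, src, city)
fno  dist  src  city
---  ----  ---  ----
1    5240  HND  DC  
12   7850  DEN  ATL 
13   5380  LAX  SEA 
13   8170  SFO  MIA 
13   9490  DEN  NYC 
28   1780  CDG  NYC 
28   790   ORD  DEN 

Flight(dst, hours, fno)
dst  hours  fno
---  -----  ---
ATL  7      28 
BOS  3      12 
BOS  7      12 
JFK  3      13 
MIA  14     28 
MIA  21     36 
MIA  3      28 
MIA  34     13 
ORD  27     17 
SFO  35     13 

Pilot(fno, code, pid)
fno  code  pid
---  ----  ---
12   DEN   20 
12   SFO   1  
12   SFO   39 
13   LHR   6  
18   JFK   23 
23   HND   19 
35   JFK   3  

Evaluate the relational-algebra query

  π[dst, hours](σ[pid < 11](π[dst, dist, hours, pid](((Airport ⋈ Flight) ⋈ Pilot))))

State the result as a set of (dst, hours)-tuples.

Natural join on fno: {(12, 7850, DEN, ATL, BOS, 3), (12, 7850, DEN, ATL, BOS, 7), (13, 5380, LAX, SEA, JFK, 3), (13, 5380, LAX, SEA, MIA, 34), (13, 5380, LAX, SEA, SFO, 35), (13, 8170, SFO, MIA, JFK, 3), (13, 8170, SFO, MIA, MIA, 34), (13, 8170, SFO, MIA, SFO, 35), (13, 9490, DEN, NYC, JFK, 3), (13, 9490, DEN, NYC, MIA, 34), (13, 9490, DEN, NYC, SFO, 35), (28, 1780, CDG, NYC, ATL, 7), (28, 1780, CDG, NYC, MIA, 14), (28, 1780, CDG, NYC, MIA, 3), (28, 790, ORD, DEN, ATL, 7), (28, 790, ORD, DEN, MIA, 14), (28, 790, ORD, DEN, MIA, 3)}
Natural join on fno: {(12, 7850, DEN, ATL, BOS, 3, DEN, 20), (12, 7850, DEN, ATL, BOS, 3, SFO, 1), (12, 7850, DEN, ATL, BOS, 3, SFO, 39), (12, 7850, DEN, ATL, BOS, 7, DEN, 20), (12, 7850, DEN, ATL, BOS, 7, SFO, 1), (12, 7850, DEN, ATL, BOS, 7, SFO, 39), (13, 5380, LAX, SEA, JFK, 3, LHR, 6), (13, 5380, LAX, SEA, MIA, 34, LHR, 6), (13, 5380, LAX, SEA, SFO, 35, LHR, 6), (13, 8170, SFO, MIA, JFK, 3, LHR, 6), (13, 8170, SFO, MIA, MIA, 34, LHR, 6), (13, 8170, SFO, MIA, SFO, 35, LHR, 6), (13, 9490, DEN, NYC, JFK, 3, LHR, 6), (13, 9490, DEN, NYC, MIA, 34, LHR, 6), (13, 9490, DEN, NYC, SFO, 35, LHR, 6)}
Keep only column(s) dst, dist, hours, pid: {(BOS, 7850, 3, 1), (BOS, 7850, 3, 20), (BOS, 7850, 3, 39), (BOS, 7850, 7, 1), (BOS, 7850, 7, 20), (BOS, 7850, 7, 39), (JFK, 5380, 3, 6), (JFK, 8170, 3, 6), (JFK, 9490, 3, 6), (MIA, 5380, 34, 6), (MIA, 8170, 34, 6), (MIA, 9490, 34, 6), (SFO, 5380, 35, 6), (SFO, 8170, 35, 6), (SFO, 9490, 35, 6)}
Apply σ_{pid < 11}; surviving tuples: {(BOS, 7850, 3, 1), (BOS, 7850, 7, 1), (JFK, 5380, 3, 6), (JFK, 8170, 3, 6), (JFK, 9490, 3, 6), (MIA, 5380, 34, 6), (MIA, 8170, 34, 6), (MIA, 9490, 34, 6), (SFO, 5380, 35, 6), (SFO, 8170, 35, 6), (SFO, 9490, 35, 6)}
Keep only column(s) dst, hours (6 duplicate(s) eliminated): {(BOS, 3), (BOS, 7), (JFK, 3), (MIA, 34), (SFO, 35)}

{(BOS, 3), (BOS, 7), (JFK, 3), (MIA, 34), (SFO, 35)}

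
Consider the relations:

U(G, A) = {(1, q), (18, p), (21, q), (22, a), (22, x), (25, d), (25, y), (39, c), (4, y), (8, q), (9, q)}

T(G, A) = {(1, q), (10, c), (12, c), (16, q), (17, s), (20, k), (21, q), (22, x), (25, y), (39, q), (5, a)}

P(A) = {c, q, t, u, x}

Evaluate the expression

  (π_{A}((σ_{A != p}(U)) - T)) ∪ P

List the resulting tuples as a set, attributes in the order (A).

{a, c, d, q, t, u, x, y}

Selection A != p: {(1, q), (21, q), (22, a), (22, x), (25, d), (25, y), (39, c), (4, y), (8, q), (9, q)}
Difference: {(1, q), (21, q), (22, a), (22, x), (25, d), (25, y), (39, c), (4, y), (8, q), (9, q)} with {(1, q), (10, c), (12, c), (16, q), (17, s), (20, k), (21, q), (22, x), (25, y), (39, q), (5, a)} → {(22, a), (25, d), (39, c), (4, y), (8, q), (9, q)}
π[A]: project onto (A) (1 duplicate(s) eliminated) → {a, c, d, q, y}
Union: {a, c, d, q, y} with {c, q, t, u, x} → {a, c, d, q, t, u, x, y}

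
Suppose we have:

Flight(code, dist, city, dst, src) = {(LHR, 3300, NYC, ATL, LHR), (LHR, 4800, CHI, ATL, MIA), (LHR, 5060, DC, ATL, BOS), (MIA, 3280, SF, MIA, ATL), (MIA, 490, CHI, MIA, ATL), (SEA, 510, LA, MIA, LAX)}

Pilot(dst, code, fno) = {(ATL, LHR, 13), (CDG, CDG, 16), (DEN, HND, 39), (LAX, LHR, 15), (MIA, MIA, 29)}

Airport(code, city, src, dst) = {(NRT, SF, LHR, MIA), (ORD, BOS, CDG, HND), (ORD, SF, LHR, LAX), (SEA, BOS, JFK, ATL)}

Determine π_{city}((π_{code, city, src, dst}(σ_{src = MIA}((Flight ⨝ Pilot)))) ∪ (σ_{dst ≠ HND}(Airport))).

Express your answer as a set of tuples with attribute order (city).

{BOS, CHI, SF}

Natural join on code, dst: {(LHR, 3300, NYC, ATL, LHR, 13), (LHR, 4800, CHI, ATL, MIA, 13), (LHR, 5060, DC, ATL, BOS, 13), (MIA, 3280, SF, MIA, ATL, 29), (MIA, 490, CHI, MIA, ATL, 29)}
σ[src = MIA]: keep tuples satisfying src = MIA → {(LHR, 4800, CHI, ATL, MIA, 13)}
Projecting to code, city, src, dst: {(LHR, CHI, MIA, ATL)}
σ[dst ≠ HND]: keep tuples satisfying dst ≠ HND → {(NRT, SF, LHR, MIA), (ORD, SF, LHR, LAX), (SEA, BOS, JFK, ATL)}
Set union of the two operands is {(LHR, CHI, MIA, ATL), (NRT, SF, LHR, MIA), (ORD, SF, LHR, LAX), (SEA, BOS, JFK, ATL)}.
Projecting to city (1 duplicate(s) eliminated): {BOS, CHI, SF}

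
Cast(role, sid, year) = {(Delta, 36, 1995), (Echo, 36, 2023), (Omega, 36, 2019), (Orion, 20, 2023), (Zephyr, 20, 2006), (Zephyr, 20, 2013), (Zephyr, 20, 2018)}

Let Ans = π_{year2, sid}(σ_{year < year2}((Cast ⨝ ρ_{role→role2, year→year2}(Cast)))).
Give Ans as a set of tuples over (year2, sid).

{(2013, 20), (2018, 20), (2019, 36), (2023, 20), (2023, 36)}

ρ[role→role2, year→year2]: schema becomes (role2, sid, year2); tuples unchanged.
Joining Cast and ρ_{role→role2, year→year2}(Cast) on sid yields {(Delta, 36, 1995, Delta, 1995), (Delta, 36, 1995, Echo, 2023), (Delta, 36, 1995, Omega, 2019), (Echo, 36, 2023, Delta, 1995), (Echo, 36, 2023, Echo, 2023), (Echo, 36, 2023, Omega, 2019), (Omega, 36, 2019, Delta, 1995), (Omega, 36, 2019, Echo, 2023), (Omega, 36, 2019, Omega, 2019), (Orion, 20, 2023, Orion, 2023), (Orion, 20, 2023, Zephyr, 2006), (Orion, 20, 2023, Zephyr, 2013), (Orion, 20, 2023, Zephyr, 2018), (Zephyr, 20, 2006, Orion, 2023), (Zephyr, 20, 2006, Zephyr, 2006), (Zephyr, 20, 2006, Zephyr, 2013), (Zephyr, 20, 2006, Zephyr, 2018), (Zephyr, 20, 2013, Orion, 2023), (Zephyr, 20, 2013, Zephyr, 2006), (Zephyr, 20, 2013, Zephyr, 2013), (Zephyr, 20, 2013, Zephyr, 2018), (Zephyr, 20, 2018, Orion, 2023), (Zephyr, 20, 2018, Zephyr, 2006), (Zephyr, 20, 2018, Zephyr, 2013), (Zephyr, 20, 2018, Zephyr, 2018)}.
σ[year < year2]: keep tuples satisfying year < year2 → {(Delta, 36, 1995, Echo, 2023), (Delta, 36, 1995, Omega, 2019), (Omega, 36, 2019, Echo, 2023), (Zephyr, 20, 2006, Orion, 2023), (Zephyr, 20, 2006, Zephyr, 2013), (Zephyr, 20, 2006, Zephyr, 2018), (Zephyr, 20, 2013, Orion, 2023), (Zephyr, 20, 2013, Zephyr, 2018), (Zephyr, 20, 2018, Orion, 2023)}
π[year2, sid]: project onto (year2, sid) (4 duplicate(s) eliminated) → {(2013, 20), (2018, 20), (2019, 36), (2023, 20), (2023, 36)}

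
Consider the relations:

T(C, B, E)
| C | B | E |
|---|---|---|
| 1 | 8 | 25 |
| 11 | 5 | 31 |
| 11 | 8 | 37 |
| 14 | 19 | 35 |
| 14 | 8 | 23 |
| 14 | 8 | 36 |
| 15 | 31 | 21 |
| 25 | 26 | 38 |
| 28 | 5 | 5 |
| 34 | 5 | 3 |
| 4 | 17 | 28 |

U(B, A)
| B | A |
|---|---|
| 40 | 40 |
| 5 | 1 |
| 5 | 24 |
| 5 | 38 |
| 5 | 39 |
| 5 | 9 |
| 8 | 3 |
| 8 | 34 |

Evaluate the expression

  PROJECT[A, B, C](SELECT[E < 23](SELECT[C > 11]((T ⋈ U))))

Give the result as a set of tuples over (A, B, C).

Joining T and U on B yields {(1, 8, 25, 3), (1, 8, 25, 34), (11, 5, 31, 1), (11, 5, 31, 24), (11, 5, 31, 38), (11, 5, 31, 39), (11, 5, 31, 9), (11, 8, 37, 3), (11, 8, 37, 34), (14, 8, 23, 3), (14, 8, 23, 34), (14, 8, 36, 3), (14, 8, 36, 34), (28, 5, 5, 1), (28, 5, 5, 24), (28, 5, 5, 38), (28, 5, 5, 39), (28, 5, 5, 9), (34, 5, 3, 1), (34, 5, 3, 24), (34, 5, 3, 38), (34, 5, 3, 39), (34, 5, 3, 9)}.
σ[C > 11]: keep tuples satisfying C > 11 → {(14, 8, 23, 3), (14, 8, 23, 34), (14, 8, 36, 3), (14, 8, 36, 34), (28, 5, 5, 1), (28, 5, 5, 24), (28, 5, 5, 38), (28, 5, 5, 39), (28, 5, 5, 9), (34, 5, 3, 1), (34, 5, 3, 24), (34, 5, 3, 38), (34, 5, 3, 39), (34, 5, 3, 9)}
σ[E < 23]: keep tuples satisfying E < 23 → {(28, 5, 5, 1), (28, 5, 5, 24), (28, 5, 5, 38), (28, 5, 5, 39), (28, 5, 5, 9), (34, 5, 3, 1), (34, 5, 3, 24), (34, 5, 3, 38), (34, 5, 3, 39), (34, 5, 3, 9)}
Projecting to A, B, C: {(1, 5, 28), (1, 5, 34), (24, 5, 28), (24, 5, 34), (38, 5, 28), (38, 5, 34), (39, 5, 28), (39, 5, 34), (9, 5, 28), (9, 5, 34)}

{(1, 5, 28), (1, 5, 34), (24, 5, 28), (24, 5, 34), (38, 5, 28), (38, 5, 34), (39, 5, 28), (39, 5, 34), (9, 5, 28), (9, 5, 34)}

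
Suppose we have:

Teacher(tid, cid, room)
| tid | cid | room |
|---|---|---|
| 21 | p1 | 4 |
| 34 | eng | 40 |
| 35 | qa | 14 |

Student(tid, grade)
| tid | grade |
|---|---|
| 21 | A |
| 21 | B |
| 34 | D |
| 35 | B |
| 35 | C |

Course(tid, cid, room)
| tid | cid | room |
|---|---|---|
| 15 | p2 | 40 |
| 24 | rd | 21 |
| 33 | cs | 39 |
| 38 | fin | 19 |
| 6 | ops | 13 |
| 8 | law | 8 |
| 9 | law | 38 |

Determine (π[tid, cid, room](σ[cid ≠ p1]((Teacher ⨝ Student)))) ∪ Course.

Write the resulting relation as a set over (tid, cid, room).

Teacher ⋈ Student (natural join on tid): {(21, p1, 4, A), (21, p1, 4, B), (34, eng, 40, D), (35, qa, 14, B), (35, qa, 14, C)}
Selection cid ≠ p1: {(34, eng, 40, D), (35, qa, 14, B), (35, qa, 14, C)}
Keep only column(s) tid, cid, room (1 duplicate(s) eliminated): {(34, eng, 40), (35, qa, 14)}
Union: {(34, eng, 40), (35, qa, 14)} with {(15, p2, 40), (24, rd, 21), (33, cs, 39), (38, fin, 19), (6, ops, 13), (8, law, 8), (9, law, 38)} → {(15, p2, 40), (24, rd, 21), (33, cs, 39), (34, eng, 40), (35, qa, 14), (38, fin, 19), (6, ops, 13), (8, law, 8), (9, law, 38)}

{(15, p2, 40), (24, rd, 21), (33, cs, 39), (34, eng, 40), (35, qa, 14), (38, fin, 19), (6, ops, 13), (8, law, 8), (9, law, 38)}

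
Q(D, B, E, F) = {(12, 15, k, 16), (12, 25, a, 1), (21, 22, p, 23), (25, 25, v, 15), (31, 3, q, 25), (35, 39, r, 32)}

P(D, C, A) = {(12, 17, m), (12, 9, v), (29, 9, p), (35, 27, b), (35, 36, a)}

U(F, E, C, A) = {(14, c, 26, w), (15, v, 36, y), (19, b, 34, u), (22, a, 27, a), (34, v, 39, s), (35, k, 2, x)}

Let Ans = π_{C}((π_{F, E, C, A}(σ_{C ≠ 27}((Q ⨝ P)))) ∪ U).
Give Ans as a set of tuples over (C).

Joining Q and P on D yields {(12, 15, k, 16, 17, m), (12, 15, k, 16, 9, v), (12, 25, a, 1, 17, m), (12, 25, a, 1, 9, v), (35, 39, r, 32, 27, b), (35, 39, r, 32, 36, a)}.
Apply σ_{C ≠ 27}; surviving tuples: {(12, 15, k, 16, 17, m), (12, 15, k, 16, 9, v), (12, 25, a, 1, 17, m), (12, 25, a, 1, 9, v), (35, 39, r, 32, 36, a)}
π_{F, E, C, A} gives {(1, a, 17, m), (1, a, 9, v), (16, k, 17, m), (16, k, 9, v), (32, r, 36, a)}.
Set union of the two operands is {(1, a, 17, m), (1, a, 9, v), (14, c, 26, w), (15, v, 36, y), (16, k, 17, m), (16, k, 9, v), (19, b, 34, u), (22, a, 27, a), (32, r, 36, a), (34, v, 39, s), (35, k, 2, x)}.
π_{C} gives {17, 2, 26, 27, 34, 36, 39, 9} (3 duplicate(s) eliminated).

{17, 2, 26, 27, 34, 36, 39, 9}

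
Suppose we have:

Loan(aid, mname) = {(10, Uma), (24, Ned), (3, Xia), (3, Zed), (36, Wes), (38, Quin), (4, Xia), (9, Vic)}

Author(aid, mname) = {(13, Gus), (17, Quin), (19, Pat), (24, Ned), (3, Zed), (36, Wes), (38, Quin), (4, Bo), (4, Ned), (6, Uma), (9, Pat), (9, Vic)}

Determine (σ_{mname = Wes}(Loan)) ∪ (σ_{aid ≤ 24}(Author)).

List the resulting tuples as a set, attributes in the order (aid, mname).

Filtering on mname = Wes leaves {(36, Wes)}.
Filtering on aid ≤ 24 leaves {(13, Gus), (17, Quin), (19, Pat), (24, Ned), (3, Zed), (4, Bo), (4, Ned), (6, Uma), (9, Pat), (9, Vic)}.
Union: {(36, Wes)} with {(13, Gus), (17, Quin), (19, Pat), (24, Ned), (3, Zed), (4, Bo), (4, Ned), (6, Uma), (9, Pat), (9, Vic)} → {(13, Gus), (17, Quin), (19, Pat), (24, Ned), (3, Zed), (36, Wes), (4, Bo), (4, Ned), (6, Uma), (9, Pat), (9, Vic)}

{(13, Gus), (17, Quin), (19, Pat), (24, Ned), (3, Zed), (36, Wes), (4, Bo), (4, Ned), (6, Uma), (9, Pat), (9, Vic)}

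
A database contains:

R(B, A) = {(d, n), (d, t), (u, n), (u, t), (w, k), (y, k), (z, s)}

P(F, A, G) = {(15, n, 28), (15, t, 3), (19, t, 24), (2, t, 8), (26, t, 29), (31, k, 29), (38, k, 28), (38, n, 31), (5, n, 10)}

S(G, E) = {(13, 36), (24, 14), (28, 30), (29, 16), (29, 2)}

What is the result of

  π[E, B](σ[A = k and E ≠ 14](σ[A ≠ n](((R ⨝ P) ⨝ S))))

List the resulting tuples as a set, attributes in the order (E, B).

Natural join on A: {(d, n, 15, 28), (d, n, 38, 31), (d, n, 5, 10), (d, t, 15, 3), (d, t, 19, 24), (d, t, 2, 8), (d, t, 26, 29), (u, n, 15, 28), (u, n, 38, 31), (u, n, 5, 10), (u, t, 15, 3), (u, t, 19, 24), (u, t, 2, 8), (u, t, 26, 29), (w, k, 31, 29), (w, k, 38, 28), (y, k, 31, 29), (y, k, 38, 28)}
Natural join on G: {(d, n, 15, 28, 30), (d, t, 19, 24, 14), (d, t, 26, 29, 16), (d, t, 26, 29, 2), (u, n, 15, 28, 30), (u, t, 19, 24, 14), (u, t, 26, 29, 16), (u, t, 26, 29, 2), (w, k, 31, 29, 16), (w, k, 31, 29, 2), (w, k, 38, 28, 30), (y, k, 31, 29, 16), (y, k, 31, 29, 2), (y, k, 38, 28, 30)}
σ[A ≠ n]: keep tuples satisfying A ≠ n → {(d, t, 19, 24, 14), (d, t, 26, 29, 16), (d, t, 26, 29, 2), (u, t, 19, 24, 14), (u, t, 26, 29, 16), (u, t, 26, 29, 2), (w, k, 31, 29, 16), (w, k, 31, 29, 2), (w, k, 38, 28, 30), (y, k, 31, 29, 16), (y, k, 31, 29, 2), (y, k, 38, 28, 30)}
σ[A = k and E ≠ 14]: keep tuples satisfying A = k and E ≠ 14 → {(w, k, 31, 29, 16), (w, k, 31, 29, 2), (w, k, 38, 28, 30), (y, k, 31, 29, 16), (y, k, 31, 29, 2), (y, k, 38, 28, 30)}
Projecting to E, B: {(16, w), (16, y), (2, w), (2, y), (30, w), (30, y)}

{(16, w), (16, y), (2, w), (2, y), (30, w), (30, y)}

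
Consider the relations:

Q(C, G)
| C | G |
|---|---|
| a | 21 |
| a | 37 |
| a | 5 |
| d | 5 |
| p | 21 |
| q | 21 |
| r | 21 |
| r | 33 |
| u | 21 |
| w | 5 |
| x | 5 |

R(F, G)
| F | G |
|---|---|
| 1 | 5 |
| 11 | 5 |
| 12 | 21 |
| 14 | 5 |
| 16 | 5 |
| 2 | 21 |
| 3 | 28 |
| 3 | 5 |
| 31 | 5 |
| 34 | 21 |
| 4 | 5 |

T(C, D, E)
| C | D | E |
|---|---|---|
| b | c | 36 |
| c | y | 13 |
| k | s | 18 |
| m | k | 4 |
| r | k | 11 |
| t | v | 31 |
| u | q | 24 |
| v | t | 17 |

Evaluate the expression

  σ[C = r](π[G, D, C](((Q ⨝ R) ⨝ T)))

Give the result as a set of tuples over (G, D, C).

Natural join on G: {(a, 21, 12), (a, 21, 2), (a, 21, 34), (a, 5, 1), (a, 5, 11), (a, 5, 14), (a, 5, 16), (a, 5, 3), (a, 5, 31), (a, 5, 4), (d, 5, 1), (d, 5, 11), (d, 5, 14), (d, 5, 16), (d, 5, 3), (d, 5, 31), (d, 5, 4), (p, 21, 12), (p, 21, 2), (p, 21, 34), (q, 21, 12), (q, 21, 2), (q, 21, 34), (r, 21, 12), (r, 21, 2), (r, 21, 34), (u, 21, 12), (u, 21, 2), (u, 21, 34), (w, 5, 1), (w, 5, 11), (w, 5, 14), (w, 5, 16), (w, 5, 3), (w, 5, 31), (w, 5, 4), (x, 5, 1), (x, 5, 11), (x, 5, 14), (x, 5, 16), (x, 5, 3), (x, 5, 31), (x, 5, 4)}
Natural join on C: {(r, 21, 12, k, 11), (r, 21, 2, k, 11), (r, 21, 34, k, 11), (u, 21, 12, q, 24), (u, 21, 2, q, 24), (u, 21, 34, q, 24)}
π_{G, D, C} gives {(21, k, r), (21, q, u)} (4 duplicate(s) eliminated).
Filtering on C = r leaves {(21, k, r)}.

{(21, k, r)}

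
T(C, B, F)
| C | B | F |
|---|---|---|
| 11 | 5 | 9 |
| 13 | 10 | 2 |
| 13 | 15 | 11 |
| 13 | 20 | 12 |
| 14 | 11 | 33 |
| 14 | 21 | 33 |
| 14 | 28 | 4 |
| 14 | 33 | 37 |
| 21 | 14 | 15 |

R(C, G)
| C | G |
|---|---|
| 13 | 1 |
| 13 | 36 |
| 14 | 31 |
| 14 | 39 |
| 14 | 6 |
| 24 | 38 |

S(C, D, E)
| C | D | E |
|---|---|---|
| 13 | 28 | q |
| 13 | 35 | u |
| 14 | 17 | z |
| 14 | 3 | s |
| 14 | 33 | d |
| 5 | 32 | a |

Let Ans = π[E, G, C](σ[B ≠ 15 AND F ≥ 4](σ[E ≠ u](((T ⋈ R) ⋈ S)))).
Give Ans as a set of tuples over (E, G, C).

{(d, 31, 14), (d, 39, 14), (d, 6, 14), (q, 1, 13), (q, 36, 13), (s, 31, 14), (s, 39, 14), (s, 6, 14), (z, 31, 14), (z, 39, 14), (z, 6, 14)}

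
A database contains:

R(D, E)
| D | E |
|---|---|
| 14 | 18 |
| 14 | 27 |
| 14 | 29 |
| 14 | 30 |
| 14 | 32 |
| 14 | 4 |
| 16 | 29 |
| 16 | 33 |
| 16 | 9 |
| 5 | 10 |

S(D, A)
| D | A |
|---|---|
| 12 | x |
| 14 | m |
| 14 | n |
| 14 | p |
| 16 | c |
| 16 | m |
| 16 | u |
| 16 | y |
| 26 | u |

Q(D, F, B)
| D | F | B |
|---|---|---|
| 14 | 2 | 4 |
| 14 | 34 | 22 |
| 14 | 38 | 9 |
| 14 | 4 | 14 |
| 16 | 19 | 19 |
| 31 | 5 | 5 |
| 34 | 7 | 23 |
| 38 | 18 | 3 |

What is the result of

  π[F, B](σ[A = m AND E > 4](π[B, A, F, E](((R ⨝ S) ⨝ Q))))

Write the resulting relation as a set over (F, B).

Joining R and S on D yields {(14, 18, m), (14, 18, n), (14, 18, p), (14, 27, m), (14, 27, n), (14, 27, p), (14, 29, m), (14, 29, n), (14, 29, p), (14, 30, m), (14, 30, n), (14, 30, p), (14, 32, m), (14, 32, n), (14, 32, p), (14, 4, m), (14, 4, n), (14, 4, p), (16, 29, c), (16, 29, m), (16, 29, u), (16, 29, y), (16, 33, c), (16, 33, m), (16, 33, u), (16, 33, y), (16, 9, c), (16, 9, m), (16, 9, u), (16, 9, y)}.
Joining (R ⨝ S) and Q on D yields {(14, 18, m, 2, 4), (14, 18, m, 34, 22), (14, 18, m, 38, 9), (14, 18, m, 4, 14), (14, 18, n, 2, 4), (14, 18, n, 34, 22), (14, 18, n, 38, 9), (14, 18, n, 4, 14), (14, 18, p, 2, 4), (14, 18, p, 34, 22), (14, 18, p, 38, 9), (14, 18, p, 4, 14), (14, 27, m, 2, 4), (14, 27, m, 34, 22), (14, 27, m, 38, 9), (14, 27, m, 4, 14), (14, 27, n, 2, 4), (14, 27, n, 34, 22), (14, 27, n, 38, 9), (14, 27, n, 4, 14), (14, 27, p, 2, 4), (14, 27, p, 34, 22), (14, 27, p, 38, 9), (14, 27, p, 4, 14), (14, 29, m, 2, 4), (14, 29, m, 34, 22), (14, 29, m, 38, 9), (14, 29, m, 4, 14), (14, 29, n, 2, 4), (14, 29, n, 34, 22), (14, 29, n, 38, 9), (14, 29, n, 4, 14), (14, 29, p, 2, 4), (14, 29, p, 34, 22), (14, 29, p, 38, 9), (14, 29, p, 4, 14), (14, 30, m, 2, 4), (14, 30, m, 34, 22), (14, 30, m, 38, 9), (14, 30, m, 4, 14), (14, 30, n, 2, 4), (14, 30, n, 34, 22), (14, 30, n, 38, 9), (14, 30, n, 4, 14), (14, 30, p, 2, 4), (14, 30, p, 34, 22), (14, 30, p, 38, 9), (14, 30, p, 4, 14), (14, 32, m, 2, 4), (14, 32, m, 34, 22), (14, 32, m, 38, 9), (14, 32, m, 4, 14), (14, 32, n, 2, 4), (14, 32, n, 34, 22), (14, 32, n, 38, 9), (14, 32, n, 4, 14), (14, 32, p, 2, 4), (14, 32, p, 34, 22), (14, 32, p, 38, 9), (14, 32, p, 4, 14), (14, 4, m, 2, 4), (14, 4, m, 34, 22), (14, 4, m, 38, 9), (14, 4, m, 4, 14), (14, 4, n, 2, 4), (14, 4, n, 34, 22), (14, 4, n, 38, 9), (14, 4, n, 4, 14), (14, 4, p, 2, 4), (14, 4, p, 34, 22), (14, 4, p, 38, 9), (14, 4, p, 4, 14), (16, 29, c, 19, 19), (16, 29, m, 19, 19), (16, 29, u, 19, 19), (16, 29, y, 19, 19), (16, 33, c, 19, 19), (16, 33, m, 19, 19), (16, 33, u, 19, 19), (16, 33, y, 19, 19), (16, 9, c, 19, 19), (16, 9, m, 19, 19), (16, 9, u, 19, 19), (16, 9, y, 19, 19)}.
π_{B, A, F, E} gives {(14, m, 4, 18), (14, m, 4, 27), (14, m, 4, 29), (14, m, 4, 30), (14, m, 4, 32), (14, m, 4, 4), (14, n, 4, 18), (14, n, 4, 27), (14, n, 4, 29), (14, n, 4, 30), (14, n, 4, 32), (14, n, 4, 4), (14, p, 4, 18), (14, p, 4, 27), (14, p, 4, 29), (14, p, 4, 30), (14, p, 4, 32), (14, p, 4, 4), (19, c, 19, 29), (19, c, 19, 33), (19, c, 19, 9), (19, m, 19, 29), (19, m, 19, 33), (19, m, 19, 9), (19, u, 19, 29), (19, u, 19, 33), (19, u, 19, 9), (19, y, 19, 29), (19, y, 19, 33), (19, y, 19, 9), (22, m, 34, 18), (22, m, 34, 27), (22, m, 34, 29), (22, m, 34, 30), (22, m, 34, 32), (22, m, 34, 4), (22, n, 34, 18), (22, n, 34, 27), (22, n, 34, 29), (22, n, 34, 30), (22, n, 34, 32), (22, n, 34, 4), (22, p, 34, 18), (22, p, 34, 27), (22, p, 34, 29), (22, p, 34, 30), (22, p, 34, 32), (22, p, 34, 4), (4, m, 2, 18), (4, m, 2, 27), (4, m, 2, 29), (4, m, 2, 30), (4, m, 2, 32), (4, m, 2, 4), (4, n, 2, 18), (4, n, 2, 27), (4, n, 2, 29), (4, n, 2, 30), (4, n, 2, 32), (4, n, 2, 4), (4, p, 2, 18), (4, p, 2, 27), (4, p, 2, 29), (4, p, 2, 30), (4, p, 2, 32), (4, p, 2, 4), (9, m, 38, 18), (9, m, 38, 27), (9, m, 38, 29), (9, m, 38, 30), (9, m, 38, 32), (9, m, 38, 4), (9, n, 38, 18), (9, n, 38, 27), (9, n, 38, 29), (9, n, 38, 30), (9, n, 38, 32), (9, n, 38, 4), (9, p, 38, 18), (9, p, 38, 27), (9, p, 38, 29), (9, p, 38, 30), (9, p, 38, 32), (9, p, 38, 4)}.
Apply σ_{A = m AND E > 4}; surviving tuples: {(14, m, 4, 18), (14, m, 4, 27), (14, m, 4, 29), (14, m, 4, 30), (14, m, 4, 32), (19, m, 19, 29), (19, m, 19, 33), (19, m, 19, 9), (22, m, 34, 18), (22, m, 34, 27), (22, m, 34, 29), (22, m, 34, 30), (22, m, 34, 32), (4, m, 2, 18), (4, m, 2, 27), (4, m, 2, 29), (4, m, 2, 30), (4, m, 2, 32), (9, m, 38, 18), (9, m, 38, 27), (9, m, 38, 29), (9, m, 38, 30), (9, m, 38, 32)}
π_{F, B} gives {(19, 19), (2, 4), (34, 22), (38, 9), (4, 14)} (18 duplicate(s) eliminated).

{(19, 19), (2, 4), (34, 22), (38, 9), (4, 14)}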